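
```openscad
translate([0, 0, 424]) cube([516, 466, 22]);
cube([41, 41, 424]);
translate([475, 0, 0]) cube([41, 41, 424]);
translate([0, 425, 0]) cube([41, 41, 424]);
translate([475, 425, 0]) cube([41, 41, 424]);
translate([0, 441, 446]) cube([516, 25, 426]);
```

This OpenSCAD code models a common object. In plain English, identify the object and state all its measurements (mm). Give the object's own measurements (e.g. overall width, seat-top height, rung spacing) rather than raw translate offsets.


A chair. The seat is a 516×466×22 mm slab with its top at z = 446 mm, on four 41×41 mm corner legs (flush with the seat edges, standing on z = 0). A flat backrest 25 mm thick, 426 mm tall, spans the full seat width and rises from the seat top along its +y edge, rear face flush with the rear of the seat.


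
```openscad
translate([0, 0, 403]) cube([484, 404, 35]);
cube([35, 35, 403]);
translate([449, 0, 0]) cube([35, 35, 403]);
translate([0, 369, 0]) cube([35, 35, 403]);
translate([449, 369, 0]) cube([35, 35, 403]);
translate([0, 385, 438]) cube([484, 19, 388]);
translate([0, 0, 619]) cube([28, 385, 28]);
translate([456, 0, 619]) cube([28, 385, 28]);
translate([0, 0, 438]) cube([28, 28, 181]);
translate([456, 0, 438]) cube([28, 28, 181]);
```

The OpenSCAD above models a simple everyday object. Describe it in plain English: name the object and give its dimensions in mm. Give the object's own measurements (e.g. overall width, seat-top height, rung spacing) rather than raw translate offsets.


A chair. The seat is a 484×404×35 mm slab with its top at z = 438 mm, on four 35×35 mm corner legs (flush with the seat edges, standing on z = 0). A flat backrest 19 mm thick, 388 mm tall, spans the full seat width and rises from the seat top along its +y edge, rear face flush with the rear of the seat. Two armrests of 28×28 mm section run along each side from the seat's front edge to the front of the backrest, top faces 209 mm above the seat top and outer faces flush with the seat's x-edges; a 28×28 mm post under the front of each armrest stands on the seat at the front corner.


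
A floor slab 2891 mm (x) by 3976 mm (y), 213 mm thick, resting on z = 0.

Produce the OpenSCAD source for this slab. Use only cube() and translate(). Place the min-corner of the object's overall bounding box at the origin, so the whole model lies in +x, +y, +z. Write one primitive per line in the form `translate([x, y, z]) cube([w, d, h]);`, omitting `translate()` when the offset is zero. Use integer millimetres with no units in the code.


cube([2891, 3976, 213]);


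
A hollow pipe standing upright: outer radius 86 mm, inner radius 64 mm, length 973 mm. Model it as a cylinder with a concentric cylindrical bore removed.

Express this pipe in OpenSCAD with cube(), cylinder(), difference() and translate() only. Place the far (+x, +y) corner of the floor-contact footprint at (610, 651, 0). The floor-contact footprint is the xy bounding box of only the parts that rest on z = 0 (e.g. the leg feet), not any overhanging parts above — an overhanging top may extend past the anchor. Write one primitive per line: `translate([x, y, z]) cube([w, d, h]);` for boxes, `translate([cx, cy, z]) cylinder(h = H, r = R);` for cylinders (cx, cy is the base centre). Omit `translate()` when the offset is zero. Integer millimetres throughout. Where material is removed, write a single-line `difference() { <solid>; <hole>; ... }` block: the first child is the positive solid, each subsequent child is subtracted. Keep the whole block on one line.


difference() { translate([524, 565, 0]) cylinder(h = 973, r = 86); translate([524, 565, 0]) cylinder(h = 973, r = 64); }


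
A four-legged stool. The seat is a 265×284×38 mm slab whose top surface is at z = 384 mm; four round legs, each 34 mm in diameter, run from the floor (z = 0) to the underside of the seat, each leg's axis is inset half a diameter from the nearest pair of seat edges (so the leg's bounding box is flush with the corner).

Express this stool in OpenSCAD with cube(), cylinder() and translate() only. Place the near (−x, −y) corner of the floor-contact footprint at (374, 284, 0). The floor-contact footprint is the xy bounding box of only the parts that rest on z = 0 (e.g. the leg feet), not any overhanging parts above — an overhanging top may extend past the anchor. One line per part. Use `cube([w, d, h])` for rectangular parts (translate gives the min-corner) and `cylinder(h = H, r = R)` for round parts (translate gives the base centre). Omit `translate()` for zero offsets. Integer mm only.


translate([374, 284, 346]) cube([265, 284, 38]);
translate([391, 301, 0]) cylinder(h = 346, r = 17);
translate([622, 301, 0]) cylinder(h = 346, r = 17);
translate([391, 551, 0]) cylinder(h = 346, r = 17);
translate([622, 551, 0]) cylinder(h = 346, r = 17);


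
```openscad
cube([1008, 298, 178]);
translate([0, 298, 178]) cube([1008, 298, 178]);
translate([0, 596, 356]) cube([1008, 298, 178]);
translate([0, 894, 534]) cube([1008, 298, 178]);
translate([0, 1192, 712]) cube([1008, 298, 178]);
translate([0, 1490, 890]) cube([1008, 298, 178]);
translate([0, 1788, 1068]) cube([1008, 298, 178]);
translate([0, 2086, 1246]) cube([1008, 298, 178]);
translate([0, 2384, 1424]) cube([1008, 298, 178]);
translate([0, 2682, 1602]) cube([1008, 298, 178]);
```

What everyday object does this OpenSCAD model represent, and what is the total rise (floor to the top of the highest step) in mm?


A staircase. The total rise is 1780 mm.

10 identical blocks, each offset up and back from the previous — a staircase. Each step is 178 mm tall and there are 10 of them, so the total rise is 10 × 178 = 1780 mm.


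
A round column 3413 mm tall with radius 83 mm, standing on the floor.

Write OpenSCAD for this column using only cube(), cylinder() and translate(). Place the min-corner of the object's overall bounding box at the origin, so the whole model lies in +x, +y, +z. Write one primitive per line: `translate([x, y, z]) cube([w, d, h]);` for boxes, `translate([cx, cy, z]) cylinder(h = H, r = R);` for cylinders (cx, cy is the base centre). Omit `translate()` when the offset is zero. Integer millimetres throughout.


translate([83, 83, 0]) cylinder(h = 3413, r = 83);


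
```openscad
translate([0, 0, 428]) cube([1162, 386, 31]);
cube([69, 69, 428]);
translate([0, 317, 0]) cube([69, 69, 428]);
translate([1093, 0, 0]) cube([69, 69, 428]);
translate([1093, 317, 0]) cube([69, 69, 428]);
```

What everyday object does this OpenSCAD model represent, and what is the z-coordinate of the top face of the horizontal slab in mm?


A bench. The seat-top height is 459 mm.

A long slab on four corner posts — a bench. The slab sits at z = 428 with thickness 31, so the top is 428 + 31 = 459 mm.


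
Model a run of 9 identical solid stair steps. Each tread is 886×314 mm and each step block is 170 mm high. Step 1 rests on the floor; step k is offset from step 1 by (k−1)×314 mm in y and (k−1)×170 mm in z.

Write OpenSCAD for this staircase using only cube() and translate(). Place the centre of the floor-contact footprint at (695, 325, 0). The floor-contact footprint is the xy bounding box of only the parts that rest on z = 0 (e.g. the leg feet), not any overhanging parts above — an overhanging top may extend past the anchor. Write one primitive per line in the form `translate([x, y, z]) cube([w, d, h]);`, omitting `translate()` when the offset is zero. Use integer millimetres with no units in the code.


translate([252, 168, 0]) cube([886, 314, 170]);
translate([252, 482, 170]) cube([886, 314, 170]);
translate([252, 796, 340]) cube([886, 314, 170]);
translate([252, 1110, 510]) cube([886, 314, 170]);
translate([252, 1424, 680]) cube([886, 314, 170]);
translate([252, 1738, 850]) cube([886, 314, 170]);
translate([252, 2052, 1020]) cube([886, 314, 170]);
translate([252, 2366, 1190]) cube([886, 314, 170]);
translate([252, 2680, 1360]) cube([886, 314, 170]);


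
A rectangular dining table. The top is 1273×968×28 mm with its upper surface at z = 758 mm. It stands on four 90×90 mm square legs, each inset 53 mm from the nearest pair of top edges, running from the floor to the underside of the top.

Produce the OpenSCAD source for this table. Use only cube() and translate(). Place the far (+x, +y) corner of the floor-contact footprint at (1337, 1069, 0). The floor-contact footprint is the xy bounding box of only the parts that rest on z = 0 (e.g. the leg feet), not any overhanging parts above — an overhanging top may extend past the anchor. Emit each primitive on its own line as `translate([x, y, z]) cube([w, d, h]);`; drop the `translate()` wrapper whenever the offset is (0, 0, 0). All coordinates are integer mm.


translate([117, 154, 730]) cube([1273, 968, 28]);
translate([170, 207, 0]) cube([90, 90, 730]);
translate([1247, 207, 0]) cube([90, 90, 730]);
translate([170, 979, 0]) cube([90, 90, 730]);
translate([1247, 979, 0]) cube([90, 90, 730]);


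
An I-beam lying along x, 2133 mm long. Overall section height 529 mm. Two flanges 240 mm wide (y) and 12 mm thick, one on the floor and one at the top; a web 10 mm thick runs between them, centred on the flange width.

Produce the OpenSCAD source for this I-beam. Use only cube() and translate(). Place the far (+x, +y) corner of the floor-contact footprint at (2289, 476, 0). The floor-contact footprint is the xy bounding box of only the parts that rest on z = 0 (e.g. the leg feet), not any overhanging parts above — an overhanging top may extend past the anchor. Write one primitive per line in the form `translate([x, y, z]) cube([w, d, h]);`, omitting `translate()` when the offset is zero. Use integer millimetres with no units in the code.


translate([156, 236, 0]) cube([2133, 240, 12]);
translate([156, 351, 12]) cube([2133, 10, 505]);
translate([156, 236, 517]) cube([2133, 240, 12]);


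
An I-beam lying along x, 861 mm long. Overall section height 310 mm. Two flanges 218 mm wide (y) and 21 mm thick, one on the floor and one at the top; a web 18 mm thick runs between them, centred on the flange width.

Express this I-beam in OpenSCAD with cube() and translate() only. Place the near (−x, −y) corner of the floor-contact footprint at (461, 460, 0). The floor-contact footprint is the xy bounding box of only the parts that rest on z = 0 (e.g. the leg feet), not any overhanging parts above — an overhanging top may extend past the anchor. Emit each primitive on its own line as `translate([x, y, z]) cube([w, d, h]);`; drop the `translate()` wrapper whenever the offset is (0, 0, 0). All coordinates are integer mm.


translate([461, 460, 0]) cube([861, 218, 21]);
translate([461, 560, 21]) cube([861, 18, 268]);
translate([461, 460, 289]) cube([861, 218, 21]);


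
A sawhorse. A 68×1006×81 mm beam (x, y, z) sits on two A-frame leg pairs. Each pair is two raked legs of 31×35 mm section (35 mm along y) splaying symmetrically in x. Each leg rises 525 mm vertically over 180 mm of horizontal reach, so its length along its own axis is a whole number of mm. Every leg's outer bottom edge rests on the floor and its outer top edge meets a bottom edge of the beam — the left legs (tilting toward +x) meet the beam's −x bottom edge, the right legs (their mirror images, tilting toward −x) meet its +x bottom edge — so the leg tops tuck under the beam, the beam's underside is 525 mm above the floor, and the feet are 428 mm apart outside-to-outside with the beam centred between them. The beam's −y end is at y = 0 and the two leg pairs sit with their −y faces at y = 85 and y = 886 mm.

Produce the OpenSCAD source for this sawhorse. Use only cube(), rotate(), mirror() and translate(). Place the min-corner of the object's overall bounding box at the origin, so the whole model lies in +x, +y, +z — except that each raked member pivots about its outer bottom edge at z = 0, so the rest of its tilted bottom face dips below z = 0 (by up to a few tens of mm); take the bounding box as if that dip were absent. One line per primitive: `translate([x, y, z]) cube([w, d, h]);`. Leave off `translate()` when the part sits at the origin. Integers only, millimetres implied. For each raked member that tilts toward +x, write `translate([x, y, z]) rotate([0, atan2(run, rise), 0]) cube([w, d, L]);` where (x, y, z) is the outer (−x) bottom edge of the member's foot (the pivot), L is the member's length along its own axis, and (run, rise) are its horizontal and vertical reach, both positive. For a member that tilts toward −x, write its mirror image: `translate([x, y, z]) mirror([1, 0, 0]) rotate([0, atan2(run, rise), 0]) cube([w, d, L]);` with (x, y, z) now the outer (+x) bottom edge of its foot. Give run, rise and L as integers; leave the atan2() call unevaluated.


// leg length = √(180² + 525²) = 555
// right-leg outer foot x = 2·180 + 68 = 428
// beam min-corner = (180, 0, 525)
translate([180, 0, 525]) cube([68, 1006, 81]);
translate([0, 85, 0]) rotate([0, atan2(180, 525), 0]) cube([31, 35, 555]);
translate([428, 85, 0]) mirror([1, 0, 0]) rotate([0, atan2(180, 525), 0]) cube([31, 35, 555]);
translate([0, 886, 0]) rotate([0, atan2(180, 525), 0]) cube([31, 35, 555]);
translate([428, 886, 0]) mirror([1, 0, 0]) rotate([0, atan2(180, 525), 0]) cube([31, 35, 555]);


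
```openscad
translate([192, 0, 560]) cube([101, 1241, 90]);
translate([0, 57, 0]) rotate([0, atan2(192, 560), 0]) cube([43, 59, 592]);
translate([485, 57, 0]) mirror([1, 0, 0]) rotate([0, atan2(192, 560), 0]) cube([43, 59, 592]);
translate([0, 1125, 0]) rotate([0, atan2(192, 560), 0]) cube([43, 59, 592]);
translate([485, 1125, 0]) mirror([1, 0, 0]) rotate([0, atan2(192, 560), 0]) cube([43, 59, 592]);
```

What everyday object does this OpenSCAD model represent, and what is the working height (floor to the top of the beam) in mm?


A sawhorse. The overall height is 650 mm.

A beam across two mirrored pairs of raked legs — a sawhorse. The beam's underside is at z = 560 (matching the legs' vertical rise in atan2(192, 560)) and the beam is 90 mm tall, so its top is at 560 + 90 = 650 mm. The raked legs top out at the beam's underside, so that is the highest point.


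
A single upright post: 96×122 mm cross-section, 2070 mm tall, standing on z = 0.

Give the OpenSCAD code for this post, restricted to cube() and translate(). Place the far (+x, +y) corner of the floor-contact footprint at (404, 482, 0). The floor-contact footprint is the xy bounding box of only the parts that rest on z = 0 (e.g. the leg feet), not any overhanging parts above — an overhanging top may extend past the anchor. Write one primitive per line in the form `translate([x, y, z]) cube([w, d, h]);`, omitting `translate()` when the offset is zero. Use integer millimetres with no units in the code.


translate([308, 360, 0]) cube([96, 122, 2070]);


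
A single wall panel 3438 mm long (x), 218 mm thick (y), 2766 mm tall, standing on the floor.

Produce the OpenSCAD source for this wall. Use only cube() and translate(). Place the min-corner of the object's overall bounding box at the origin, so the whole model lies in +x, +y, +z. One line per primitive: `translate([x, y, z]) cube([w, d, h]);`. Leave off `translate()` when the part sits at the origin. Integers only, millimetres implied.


cube([3438, 218, 2766]);


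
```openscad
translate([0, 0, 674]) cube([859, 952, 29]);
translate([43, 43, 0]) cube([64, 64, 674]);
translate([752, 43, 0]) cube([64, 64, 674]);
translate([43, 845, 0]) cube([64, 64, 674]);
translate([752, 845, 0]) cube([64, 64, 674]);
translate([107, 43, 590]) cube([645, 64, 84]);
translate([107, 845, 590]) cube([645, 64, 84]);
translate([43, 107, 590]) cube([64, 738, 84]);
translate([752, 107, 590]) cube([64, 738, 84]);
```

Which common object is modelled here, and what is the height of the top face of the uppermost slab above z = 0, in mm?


A table. The table height is 703 mm.

A 859×952×29 slab sits at z = 674 on four 64 mm square posts — a table. The top surface is at 674 + 29 = 703 mm.


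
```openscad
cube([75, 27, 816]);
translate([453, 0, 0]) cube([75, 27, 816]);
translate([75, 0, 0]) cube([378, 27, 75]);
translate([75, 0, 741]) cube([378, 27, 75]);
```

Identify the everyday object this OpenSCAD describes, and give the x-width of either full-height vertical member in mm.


A picture frame. The border width is 75 mm.

Four thin pieces enclosing a rectangular opening — a picture frame. The two full-height stiles are 816 mm tall; the top rail sits at z = 741 and is 75 mm tall, so the border above the opening is 816 − 741 = 75 mm, matching the stile x-width.


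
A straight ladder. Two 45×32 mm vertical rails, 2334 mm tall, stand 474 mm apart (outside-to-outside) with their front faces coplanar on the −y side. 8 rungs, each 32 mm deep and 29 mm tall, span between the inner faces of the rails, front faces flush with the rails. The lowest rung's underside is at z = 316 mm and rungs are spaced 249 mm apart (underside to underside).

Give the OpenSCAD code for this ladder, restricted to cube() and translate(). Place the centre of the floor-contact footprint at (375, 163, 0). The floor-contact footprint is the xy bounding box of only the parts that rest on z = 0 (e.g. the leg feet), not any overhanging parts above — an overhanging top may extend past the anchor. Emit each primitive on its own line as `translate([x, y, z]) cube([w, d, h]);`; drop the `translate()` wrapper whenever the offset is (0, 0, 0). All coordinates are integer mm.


translate([138, 147, 0]) cube([45, 32, 2334]);
translate([567, 147, 0]) cube([45, 32, 2334]);
translate([183, 147, 316]) cube([384, 32, 29]);
translate([183, 147, 565]) cube([384, 32, 29]);
translate([183, 147, 814]) cube([384, 32, 29]);
translate([183, 147, 1063]) cube([384, 32, 29]);
translate([183, 147, 1312]) cube([384, 32, 29]);
translate([183, 147, 1561]) cube([384, 32, 29]);
translate([183, 147, 1810]) cube([384, 32, 29]);
translate([183, 147, 2059]) cube([384, 32, 29]);


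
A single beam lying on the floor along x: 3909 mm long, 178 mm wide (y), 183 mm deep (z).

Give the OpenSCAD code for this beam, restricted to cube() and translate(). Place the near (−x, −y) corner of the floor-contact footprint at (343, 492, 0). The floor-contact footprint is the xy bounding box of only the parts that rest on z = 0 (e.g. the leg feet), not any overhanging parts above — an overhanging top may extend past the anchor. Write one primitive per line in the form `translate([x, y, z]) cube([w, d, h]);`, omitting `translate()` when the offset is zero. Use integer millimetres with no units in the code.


translate([343, 492, 0]) cube([3909, 178, 183]);


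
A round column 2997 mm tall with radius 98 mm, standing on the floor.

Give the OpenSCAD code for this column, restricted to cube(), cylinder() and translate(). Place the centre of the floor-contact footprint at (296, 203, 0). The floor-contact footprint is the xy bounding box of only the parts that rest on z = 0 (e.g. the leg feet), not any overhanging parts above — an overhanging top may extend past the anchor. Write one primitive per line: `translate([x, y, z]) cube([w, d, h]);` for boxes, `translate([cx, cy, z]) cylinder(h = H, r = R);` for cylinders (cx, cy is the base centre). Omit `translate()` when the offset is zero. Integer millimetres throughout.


translate([296, 203, 0]) cylinder(h = 2997, r = 98);


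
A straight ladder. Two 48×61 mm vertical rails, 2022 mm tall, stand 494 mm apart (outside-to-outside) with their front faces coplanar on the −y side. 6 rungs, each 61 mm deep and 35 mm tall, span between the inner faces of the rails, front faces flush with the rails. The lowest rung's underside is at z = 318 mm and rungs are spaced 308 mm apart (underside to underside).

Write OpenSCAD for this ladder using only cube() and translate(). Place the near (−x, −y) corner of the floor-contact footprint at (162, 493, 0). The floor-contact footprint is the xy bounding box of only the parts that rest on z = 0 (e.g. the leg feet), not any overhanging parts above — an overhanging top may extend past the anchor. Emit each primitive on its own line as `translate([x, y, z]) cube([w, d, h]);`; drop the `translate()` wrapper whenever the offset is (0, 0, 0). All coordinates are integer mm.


translate([162, 493, 0]) cube([48, 61, 2022]);
translate([608, 493, 0]) cube([48, 61, 2022]);
translate([210, 493, 318]) cube([398, 61, 35]);
translate([210, 493, 626]) cube([398, 61, 35]);
translate([210, 493, 934]) cube([398, 61, 35]);
translate([210, 493, 1242]) cube([398, 61, 35]);
translate([210, 493, 1550]) cube([398, 61, 35]);
translate([210, 493, 1858]) cube([398, 61, 35]);


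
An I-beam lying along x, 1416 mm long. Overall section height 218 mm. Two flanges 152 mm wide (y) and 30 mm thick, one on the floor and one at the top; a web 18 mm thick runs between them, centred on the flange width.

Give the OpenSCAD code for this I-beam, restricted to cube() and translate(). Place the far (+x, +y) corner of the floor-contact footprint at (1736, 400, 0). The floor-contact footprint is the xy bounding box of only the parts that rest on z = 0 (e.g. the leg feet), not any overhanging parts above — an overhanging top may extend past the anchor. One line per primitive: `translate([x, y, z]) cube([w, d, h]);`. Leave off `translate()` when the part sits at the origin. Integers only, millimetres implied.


translate([320, 248, 0]) cube([1416, 152, 30]);
translate([320, 315, 30]) cube([1416, 18, 158]);
translate([320, 248, 188]) cube([1416, 152, 30]);


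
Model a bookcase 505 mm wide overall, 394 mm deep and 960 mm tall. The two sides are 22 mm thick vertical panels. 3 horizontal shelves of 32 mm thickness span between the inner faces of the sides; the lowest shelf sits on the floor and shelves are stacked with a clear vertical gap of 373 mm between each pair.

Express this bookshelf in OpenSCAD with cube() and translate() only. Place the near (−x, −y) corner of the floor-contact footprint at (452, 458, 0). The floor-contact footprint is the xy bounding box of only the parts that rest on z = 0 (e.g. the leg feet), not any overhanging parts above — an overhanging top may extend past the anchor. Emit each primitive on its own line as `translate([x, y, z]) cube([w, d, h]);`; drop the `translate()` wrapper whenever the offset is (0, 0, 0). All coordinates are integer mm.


translate([452, 458, 0]) cube([22, 394, 960]);
translate([935, 458, 0]) cube([22, 394, 960]);
translate([474, 458, 0]) cube([461, 394, 32]);
translate([474, 458, 405]) cube([461, 394, 32]);
translate([474, 458, 810]) cube([461, 394, 32]);


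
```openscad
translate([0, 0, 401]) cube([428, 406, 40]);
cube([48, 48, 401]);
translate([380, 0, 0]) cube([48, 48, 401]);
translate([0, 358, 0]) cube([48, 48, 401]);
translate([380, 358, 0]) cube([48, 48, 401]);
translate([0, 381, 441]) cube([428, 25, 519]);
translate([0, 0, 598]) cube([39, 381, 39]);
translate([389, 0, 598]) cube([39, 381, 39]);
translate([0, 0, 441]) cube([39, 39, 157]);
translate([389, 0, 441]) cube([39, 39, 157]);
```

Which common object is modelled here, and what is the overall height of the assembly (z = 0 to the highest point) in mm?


A chair. The overall height is 960 mm.

A slab on four corner posts with a tall panel at the back — a chair. The seat slab sits at z = 401 with thickness 40, and the 519 mm backrest starts at the seat top, so the overall height is 401 + 40 + 519 = 960 mm.


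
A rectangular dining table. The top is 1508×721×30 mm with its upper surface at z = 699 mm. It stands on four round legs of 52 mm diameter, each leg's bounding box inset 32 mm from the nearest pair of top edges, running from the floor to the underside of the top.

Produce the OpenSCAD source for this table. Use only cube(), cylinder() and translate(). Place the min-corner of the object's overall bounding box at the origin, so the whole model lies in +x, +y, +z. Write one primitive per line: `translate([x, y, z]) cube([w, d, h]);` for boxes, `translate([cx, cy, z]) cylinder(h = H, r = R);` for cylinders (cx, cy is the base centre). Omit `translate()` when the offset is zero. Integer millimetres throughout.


translate([0, 0, 669]) cube([1508, 721, 30]);
translate([58, 58, 0]) cylinder(h = 669, r = 26);
translate([1450, 58, 0]) cylinder(h = 669, r = 26);
translate([58, 663, 0]) cylinder(h = 669, r = 26);
translate([1450, 663, 0]) cylinder(h = 669, r = 26);


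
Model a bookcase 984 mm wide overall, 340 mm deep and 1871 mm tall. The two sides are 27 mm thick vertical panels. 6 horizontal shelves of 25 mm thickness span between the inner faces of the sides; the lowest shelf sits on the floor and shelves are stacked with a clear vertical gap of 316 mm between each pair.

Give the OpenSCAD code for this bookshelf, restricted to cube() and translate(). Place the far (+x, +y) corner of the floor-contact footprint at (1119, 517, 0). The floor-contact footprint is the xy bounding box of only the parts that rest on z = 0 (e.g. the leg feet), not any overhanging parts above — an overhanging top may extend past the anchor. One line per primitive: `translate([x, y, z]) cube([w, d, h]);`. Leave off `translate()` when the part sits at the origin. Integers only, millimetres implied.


translate([135, 177, 0]) cube([27, 340, 1871]);
translate([1092, 177, 0]) cube([27, 340, 1871]);
translate([162, 177, 0]) cube([930, 340, 25]);
translate([162, 177, 341]) cube([930, 340, 25]);
translate([162, 177, 682]) cube([930, 340, 25]);
translate([162, 177, 1023]) cube([930, 340, 25]);
translate([162, 177, 1364]) cube([930, 340, 25]);
translate([162, 177, 1705]) cube([930, 340, 25]);


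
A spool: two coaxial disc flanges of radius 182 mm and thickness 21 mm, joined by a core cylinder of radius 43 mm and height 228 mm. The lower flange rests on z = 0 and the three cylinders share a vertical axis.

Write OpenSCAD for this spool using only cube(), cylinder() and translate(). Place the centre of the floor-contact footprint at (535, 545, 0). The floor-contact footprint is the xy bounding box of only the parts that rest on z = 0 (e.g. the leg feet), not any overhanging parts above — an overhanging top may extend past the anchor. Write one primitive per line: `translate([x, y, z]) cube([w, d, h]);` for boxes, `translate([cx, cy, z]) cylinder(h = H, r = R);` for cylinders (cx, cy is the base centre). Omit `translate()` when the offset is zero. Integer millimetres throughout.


translate([535, 545, 0]) cylinder(h = 21, r = 182);
translate([535, 545, 21]) cylinder(h = 228, r = 43);
translate([535, 545, 249]) cylinder(h = 21, r = 182);


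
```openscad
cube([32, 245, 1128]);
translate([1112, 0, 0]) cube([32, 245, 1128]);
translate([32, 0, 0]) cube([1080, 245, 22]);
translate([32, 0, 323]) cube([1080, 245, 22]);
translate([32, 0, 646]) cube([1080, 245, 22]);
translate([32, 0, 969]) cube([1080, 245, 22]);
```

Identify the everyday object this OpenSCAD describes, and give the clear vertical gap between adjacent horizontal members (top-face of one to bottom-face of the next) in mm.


A bookshelf. The clear shelf gap is 301 mm.

Two tall side panels with 4 horizontal boards between them — a bookshelf. The first two shelf undersides are at z = 0 and z = 323; with shelf thickness 22, the clear gap is 323 − 0 − 22 = 301 mm.


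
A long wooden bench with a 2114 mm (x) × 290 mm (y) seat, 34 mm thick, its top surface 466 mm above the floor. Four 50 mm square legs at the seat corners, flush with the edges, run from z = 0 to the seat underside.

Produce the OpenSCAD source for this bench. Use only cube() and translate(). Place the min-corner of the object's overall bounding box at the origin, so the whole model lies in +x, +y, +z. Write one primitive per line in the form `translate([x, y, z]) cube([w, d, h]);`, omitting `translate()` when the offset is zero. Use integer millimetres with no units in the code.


// leg_h = 466 − 34 = 432
translate([0, 0, 432]) cube([2114, 290, 34]);
cube([50, 50, 432]);
translate([0, 240, 0]) cube([50, 50, 432]);
translate([2064, 0, 0]) cube([50, 50, 432]);
translate([2064, 240, 0]) cube([50, 50, 432]);


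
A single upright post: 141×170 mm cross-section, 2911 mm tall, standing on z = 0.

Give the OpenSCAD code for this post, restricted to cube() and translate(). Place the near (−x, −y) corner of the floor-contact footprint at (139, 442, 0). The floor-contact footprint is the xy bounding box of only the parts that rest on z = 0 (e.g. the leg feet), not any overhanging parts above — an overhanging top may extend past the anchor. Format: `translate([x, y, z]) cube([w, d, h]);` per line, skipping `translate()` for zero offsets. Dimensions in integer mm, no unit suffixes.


translate([139, 442, 0]) cube([141, 170, 2911]);


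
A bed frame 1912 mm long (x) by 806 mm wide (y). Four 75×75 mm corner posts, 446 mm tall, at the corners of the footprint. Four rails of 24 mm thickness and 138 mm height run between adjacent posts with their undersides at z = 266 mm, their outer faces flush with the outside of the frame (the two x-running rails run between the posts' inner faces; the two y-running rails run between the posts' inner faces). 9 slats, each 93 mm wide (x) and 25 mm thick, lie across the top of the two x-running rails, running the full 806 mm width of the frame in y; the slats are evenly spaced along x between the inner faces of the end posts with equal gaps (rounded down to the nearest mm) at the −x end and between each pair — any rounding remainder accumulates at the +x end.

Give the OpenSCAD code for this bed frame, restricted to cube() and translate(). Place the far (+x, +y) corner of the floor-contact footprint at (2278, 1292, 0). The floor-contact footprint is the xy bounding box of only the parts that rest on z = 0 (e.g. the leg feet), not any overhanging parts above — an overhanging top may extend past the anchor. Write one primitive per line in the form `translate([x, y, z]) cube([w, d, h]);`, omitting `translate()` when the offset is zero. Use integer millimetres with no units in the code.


translate([366, 486, 0]) cube([75, 75, 446]);
translate([366, 1217, 0]) cube([75, 75, 446]);
translate([2203, 486, 0]) cube([75, 75, 446]);
translate([2203, 1217, 0]) cube([75, 75, 446]);
translate([441, 486, 266]) cube([1762, 24, 138]);
translate([441, 1268, 266]) cube([1762, 24, 138]);
translate([366, 561, 266]) cube([24, 656, 138]);
translate([2254, 561, 266]) cube([24, 656, 138]);
translate([533, 486, 404]) cube([93, 806, 25]);
translate([718, 486, 404]) cube([93, 806, 25]);
translate([903, 486, 404]) cube([93, 806, 25]);
translate([1088, 486, 404]) cube([93, 806, 25]);
translate([1273, 486, 404]) cube([93, 806, 25]);
translate([1458, 486, 404]) cube([93, 806, 25]);
translate([1643, 486, 404]) cube([93, 806, 25]);
translate([1828, 486, 404]) cube([93, 806, 25]);
translate([2013, 486, 404]) cube([93, 806, 25]);


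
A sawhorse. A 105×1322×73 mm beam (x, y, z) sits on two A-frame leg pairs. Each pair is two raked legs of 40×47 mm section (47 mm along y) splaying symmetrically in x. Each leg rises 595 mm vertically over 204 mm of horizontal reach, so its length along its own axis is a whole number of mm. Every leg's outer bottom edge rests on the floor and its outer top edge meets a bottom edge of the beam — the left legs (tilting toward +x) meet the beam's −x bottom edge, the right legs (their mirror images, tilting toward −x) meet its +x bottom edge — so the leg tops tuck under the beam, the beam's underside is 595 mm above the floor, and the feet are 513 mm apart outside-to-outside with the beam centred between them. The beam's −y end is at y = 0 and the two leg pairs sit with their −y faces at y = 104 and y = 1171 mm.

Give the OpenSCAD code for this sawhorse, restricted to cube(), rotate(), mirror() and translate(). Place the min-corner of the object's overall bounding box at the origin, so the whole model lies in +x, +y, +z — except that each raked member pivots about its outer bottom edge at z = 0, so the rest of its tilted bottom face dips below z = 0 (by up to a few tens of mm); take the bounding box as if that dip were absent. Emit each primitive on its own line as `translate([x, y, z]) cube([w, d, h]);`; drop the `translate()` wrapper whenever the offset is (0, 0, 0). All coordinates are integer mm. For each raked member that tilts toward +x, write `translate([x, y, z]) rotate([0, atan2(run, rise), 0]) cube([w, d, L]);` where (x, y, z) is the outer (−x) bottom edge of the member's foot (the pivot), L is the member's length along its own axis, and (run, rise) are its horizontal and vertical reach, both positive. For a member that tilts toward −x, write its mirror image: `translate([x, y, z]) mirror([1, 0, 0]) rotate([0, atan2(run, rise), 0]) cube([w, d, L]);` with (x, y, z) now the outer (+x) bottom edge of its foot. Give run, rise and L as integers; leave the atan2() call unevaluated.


translate([204, 0, 595]) cube([105, 1322, 73]);
translate([0, 104, 0]) rotate([0, atan2(204, 595), 0]) cube([40, 47, 629]);
translate([513, 104, 0]) mirror([1, 0, 0]) rotate([0, atan2(204, 595), 0]) cube([40, 47, 629]);
translate([0, 1171, 0]) rotate([0, atan2(204, 595), 0]) cube([40, 47, 629]);
translate([513, 1171, 0]) mirror([1, 0, 0]) rotate([0, atan2(204, 595), 0]) cube([40, 47, 629]);


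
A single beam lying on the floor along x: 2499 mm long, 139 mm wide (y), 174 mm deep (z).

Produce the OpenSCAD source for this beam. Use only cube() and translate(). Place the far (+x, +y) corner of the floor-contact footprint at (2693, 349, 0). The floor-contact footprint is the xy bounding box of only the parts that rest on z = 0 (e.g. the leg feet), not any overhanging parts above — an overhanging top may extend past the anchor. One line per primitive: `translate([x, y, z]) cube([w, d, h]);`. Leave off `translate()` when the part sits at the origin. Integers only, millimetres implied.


translate([194, 210, 0]) cube([2499, 139, 174]);


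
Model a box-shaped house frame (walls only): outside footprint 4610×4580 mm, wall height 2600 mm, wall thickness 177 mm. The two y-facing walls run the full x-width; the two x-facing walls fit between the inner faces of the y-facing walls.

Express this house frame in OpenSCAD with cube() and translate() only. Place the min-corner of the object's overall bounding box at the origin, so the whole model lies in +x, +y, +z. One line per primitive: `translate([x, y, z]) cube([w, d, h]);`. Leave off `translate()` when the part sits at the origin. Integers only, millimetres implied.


cube([4610, 177, 2600]);
translate([0, 4403, 0]) cube([4610, 177, 2600]);
translate([0, 177, 0]) cube([177, 4226, 2600]);
translate([4433, 177, 0]) cube([177, 4226, 2600]);


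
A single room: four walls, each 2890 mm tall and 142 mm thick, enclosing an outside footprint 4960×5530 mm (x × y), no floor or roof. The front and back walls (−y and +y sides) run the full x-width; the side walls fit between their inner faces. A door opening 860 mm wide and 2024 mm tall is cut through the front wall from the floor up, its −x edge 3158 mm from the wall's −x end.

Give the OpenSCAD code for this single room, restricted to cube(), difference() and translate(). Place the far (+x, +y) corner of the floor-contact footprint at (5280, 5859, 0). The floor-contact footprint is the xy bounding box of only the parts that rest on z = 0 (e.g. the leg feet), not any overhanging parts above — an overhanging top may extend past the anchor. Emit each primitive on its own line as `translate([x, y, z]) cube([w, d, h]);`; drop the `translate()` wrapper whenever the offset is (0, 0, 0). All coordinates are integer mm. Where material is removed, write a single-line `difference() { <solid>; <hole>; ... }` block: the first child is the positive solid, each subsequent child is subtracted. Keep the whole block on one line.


difference() { translate([320, 329, 0]) cube([4960, 142, 2890]); translate([3478, 329, 0]) cube([860, 142, 2024]); }
translate([320, 5717, 0]) cube([4960, 142, 2890]);
translate([320, 471, 0]) cube([142, 5246, 2890]);
translate([5138, 471, 0]) cube([142, 5246, 2890]);


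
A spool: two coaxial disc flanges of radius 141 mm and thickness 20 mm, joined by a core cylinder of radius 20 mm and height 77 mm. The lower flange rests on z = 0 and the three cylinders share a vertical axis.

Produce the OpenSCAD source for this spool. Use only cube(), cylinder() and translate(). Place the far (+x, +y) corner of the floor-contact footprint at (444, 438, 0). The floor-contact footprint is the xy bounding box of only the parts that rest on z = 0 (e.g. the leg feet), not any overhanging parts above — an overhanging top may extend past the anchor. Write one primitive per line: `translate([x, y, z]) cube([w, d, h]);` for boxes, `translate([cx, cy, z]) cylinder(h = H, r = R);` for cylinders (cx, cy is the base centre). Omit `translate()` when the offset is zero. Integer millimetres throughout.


translate([303, 297, 0]) cylinder(h = 20, r = 141);
translate([303, 297, 20]) cylinder(h = 77, r = 20);
translate([303, 297, 97]) cylinder(h = 20, r = 141);


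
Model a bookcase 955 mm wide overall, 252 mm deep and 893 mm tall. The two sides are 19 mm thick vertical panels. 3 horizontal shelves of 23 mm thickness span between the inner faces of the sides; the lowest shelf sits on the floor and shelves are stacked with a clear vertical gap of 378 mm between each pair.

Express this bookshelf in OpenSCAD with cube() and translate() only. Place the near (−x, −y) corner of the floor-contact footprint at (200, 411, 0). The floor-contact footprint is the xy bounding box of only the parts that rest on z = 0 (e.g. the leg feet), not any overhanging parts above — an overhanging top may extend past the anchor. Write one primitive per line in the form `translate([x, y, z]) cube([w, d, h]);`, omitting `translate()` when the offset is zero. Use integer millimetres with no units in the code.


translate([200, 411, 0]) cube([19, 252, 893]);
translate([1136, 411, 0]) cube([19, 252, 893]);
translate([219, 411, 0]) cube([917, 252, 23]);
translate([219, 411, 401]) cube([917, 252, 23]);
translate([219, 411, 802]) cube([917, 252, 23]);


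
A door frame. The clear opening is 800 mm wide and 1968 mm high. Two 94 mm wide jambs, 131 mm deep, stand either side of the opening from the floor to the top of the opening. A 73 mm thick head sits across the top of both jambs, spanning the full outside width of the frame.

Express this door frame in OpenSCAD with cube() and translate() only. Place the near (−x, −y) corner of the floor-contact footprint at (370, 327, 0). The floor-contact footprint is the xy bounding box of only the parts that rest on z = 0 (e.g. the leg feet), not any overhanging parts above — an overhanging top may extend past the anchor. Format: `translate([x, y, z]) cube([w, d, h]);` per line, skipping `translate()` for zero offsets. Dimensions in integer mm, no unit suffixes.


translate([370, 327, 0]) cube([94, 131, 1968]);
translate([1264, 327, 0]) cube([94, 131, 1968]);
translate([370, 327, 1968]) cube([988, 131, 73]);


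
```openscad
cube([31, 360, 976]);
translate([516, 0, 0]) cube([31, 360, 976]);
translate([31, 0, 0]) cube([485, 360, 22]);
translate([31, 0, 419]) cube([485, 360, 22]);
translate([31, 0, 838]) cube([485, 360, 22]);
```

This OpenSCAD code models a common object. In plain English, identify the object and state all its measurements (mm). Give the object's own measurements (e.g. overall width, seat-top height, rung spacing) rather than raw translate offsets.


An open bookshelf. Two side panels, each 31 mm thick, 360 mm deep and 976 mm tall, stand 547 mm apart (outside-to-outside). Between them sit 3 shelves, each 22 mm thick and 360 mm deep, spanning the full gap between the sides. The bottom shelf rests on the floor (its underside at z = 0) and the clear gap between one shelf's top and the next shelf's underside is 397 mm.


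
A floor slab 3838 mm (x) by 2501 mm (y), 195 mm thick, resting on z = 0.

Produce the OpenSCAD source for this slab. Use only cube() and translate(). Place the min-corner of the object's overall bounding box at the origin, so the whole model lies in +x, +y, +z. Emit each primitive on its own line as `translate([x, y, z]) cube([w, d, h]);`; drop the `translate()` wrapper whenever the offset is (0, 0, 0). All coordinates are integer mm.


cube([3838, 2501, 195]);
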